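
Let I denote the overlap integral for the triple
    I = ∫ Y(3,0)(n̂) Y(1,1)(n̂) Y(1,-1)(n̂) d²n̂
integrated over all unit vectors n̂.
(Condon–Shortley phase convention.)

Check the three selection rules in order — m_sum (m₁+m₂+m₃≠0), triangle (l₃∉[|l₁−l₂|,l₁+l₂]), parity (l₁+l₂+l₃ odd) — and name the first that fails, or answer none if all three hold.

m₁+m₂+m₃ = 0 + 1 − 1 = 0  ✓
triangle: need |l₁−l₂| ≤ l₃ ≤ l₁+l₂ = [2,4]; l₃=1 is outside  ✗
parity: l₁+l₂+l₃ = 5 is odd

triangle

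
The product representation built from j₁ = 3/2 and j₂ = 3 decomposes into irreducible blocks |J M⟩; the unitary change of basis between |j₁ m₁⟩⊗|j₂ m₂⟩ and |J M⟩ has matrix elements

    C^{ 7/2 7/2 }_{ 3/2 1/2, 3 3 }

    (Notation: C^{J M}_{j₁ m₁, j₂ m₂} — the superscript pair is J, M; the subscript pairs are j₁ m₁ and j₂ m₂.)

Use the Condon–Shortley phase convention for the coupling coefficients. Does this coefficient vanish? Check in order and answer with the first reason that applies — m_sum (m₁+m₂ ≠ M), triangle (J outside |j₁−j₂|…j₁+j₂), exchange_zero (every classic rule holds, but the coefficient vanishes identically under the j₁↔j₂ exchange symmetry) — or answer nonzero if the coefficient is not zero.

m-sum: m₁+m₂ = 1/2+3 = 7/2, M = 7/2  ✓
triangle: |j₁−j₂| = 3/2 ≤ J = 7/2 ≤ j₁+j₂ = 9/2  ✓
exchange: j₁≠j₂ or m₁≠m₂ — the exchange symmetry imposes no constraint here
value check: CG = −√(2/3) = -0.816497 ≠ 0

nonzero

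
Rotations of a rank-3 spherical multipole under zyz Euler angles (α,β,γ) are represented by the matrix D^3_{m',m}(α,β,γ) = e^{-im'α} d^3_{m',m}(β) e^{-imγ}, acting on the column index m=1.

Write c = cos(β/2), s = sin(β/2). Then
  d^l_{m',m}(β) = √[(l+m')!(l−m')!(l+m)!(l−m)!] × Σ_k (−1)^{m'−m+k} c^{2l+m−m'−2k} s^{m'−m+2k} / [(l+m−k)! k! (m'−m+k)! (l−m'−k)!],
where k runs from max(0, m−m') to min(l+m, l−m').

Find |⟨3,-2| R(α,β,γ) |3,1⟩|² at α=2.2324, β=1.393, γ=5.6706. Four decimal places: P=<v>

D^3_{-2,1}(2.2324,1.3930,5.6706) = e^{-i·-2·2.2324}·d^3_{-2,1}(1.3930)·e^{-i·1·5.6706}. Compute d first:
Half-angle: c=0.767092, s=0.641537. N=√(1·120·24·2)=75.894664
Admissible k: 3..4 (factorial args all ≥0)
  k=3: (−1)^0·75.8947/(12)·0.7671^3·0.6415^3 = +0.753768
  k=4: (−1)^1·75.8947/(24)·0.7671^1·0.6415^5 = -0.263606
d^3_{-2,1}(1.3930) = +0.753768 -0.263606 = +0.490162
|D^3_{-2,1}|² = |d^3_{-2,1}(β)|² = (+0.490162)² = 0.240258 (the z-rotation phases have unit modulus)

P=0.2403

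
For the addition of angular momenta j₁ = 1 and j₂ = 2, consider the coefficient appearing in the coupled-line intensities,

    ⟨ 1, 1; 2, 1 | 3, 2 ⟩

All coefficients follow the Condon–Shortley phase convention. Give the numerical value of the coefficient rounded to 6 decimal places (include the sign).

triangle: 0!×2!×4!/7! = 48/5040
(j±m)!: 2!×0!×3!×1!×5!×1! = 1440
prefactor² = (2J+1)×Δ×N² = 96
  k=0: +1/(0!×0!×0!×3!×2!×1!) = 1/12
Σ = 1/12  ⇒  CG² = 96×(1/12)² = 2/3
CG = +√(2/3) = +0.816497

+0.816497  (= +√(2/3))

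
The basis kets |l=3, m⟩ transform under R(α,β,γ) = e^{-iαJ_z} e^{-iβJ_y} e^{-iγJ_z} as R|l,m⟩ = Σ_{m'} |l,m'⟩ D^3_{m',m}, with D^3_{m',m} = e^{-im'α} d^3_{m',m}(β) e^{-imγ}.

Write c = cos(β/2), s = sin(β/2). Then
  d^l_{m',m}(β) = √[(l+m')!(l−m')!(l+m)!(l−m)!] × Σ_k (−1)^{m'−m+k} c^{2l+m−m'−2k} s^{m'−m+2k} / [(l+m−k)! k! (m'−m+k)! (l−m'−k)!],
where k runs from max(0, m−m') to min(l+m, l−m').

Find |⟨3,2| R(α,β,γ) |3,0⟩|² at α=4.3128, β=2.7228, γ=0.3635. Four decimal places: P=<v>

P=0.0428

Split into d^3_{2,0}(β=2.7228) × two z-phases.
With c≡cos(β/2)=0.207869 and s≡sin(β/2)=0.978157, N=[120·1·6·6]^{1/2}=65.726707
k∈{0,1} keeps every argument non-negative
  k=0: (−1)^2·65.7267/(12)·0.2079^4·0.9782^2 = +0.009785
  k=1: (−1)^3·65.7267/(12)·0.2079^2·0.9782^4 = -0.216658
d^3_{2,0}(2.7228) = +0.009785 -0.216658 = -0.206874
|D^3_{2,0}|² = |d^3_{2,0}(β)|² = (-0.206874)² = 0.042797 (the z-rotation phases have unit modulus)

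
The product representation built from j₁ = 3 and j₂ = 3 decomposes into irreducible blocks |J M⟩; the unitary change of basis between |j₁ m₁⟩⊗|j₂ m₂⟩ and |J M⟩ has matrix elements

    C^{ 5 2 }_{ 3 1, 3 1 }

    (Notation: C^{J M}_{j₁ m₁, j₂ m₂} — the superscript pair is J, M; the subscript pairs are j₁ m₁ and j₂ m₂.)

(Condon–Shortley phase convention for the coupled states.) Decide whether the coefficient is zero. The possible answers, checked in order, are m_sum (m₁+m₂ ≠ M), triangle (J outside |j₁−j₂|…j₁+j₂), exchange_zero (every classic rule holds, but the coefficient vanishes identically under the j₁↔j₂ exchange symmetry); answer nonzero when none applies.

exchange_zero

m-sum: m₁+m₂ = 1+1 = 2, M = 2  ✓
triangle: |j₁−j₂| = 0 ≤ J = 5 ≤ j₁+j₂ = 6  ✓
exchange: j₁=j₂ and m₁=m₂, and (−1)^(j₁+j₂−J) = (−1)^1 = −1 forces ⟨j₁m₁;j₂m₂|JM⟩ = −⟨j₂m₂;j₁m₁|JM⟩ = −⟨j₁m₁;j₂m₂|JM⟩ ⇒ the coefficient vanishes identically
Racah sum check: Σ_k collapses to 0 ⇒ CG = 0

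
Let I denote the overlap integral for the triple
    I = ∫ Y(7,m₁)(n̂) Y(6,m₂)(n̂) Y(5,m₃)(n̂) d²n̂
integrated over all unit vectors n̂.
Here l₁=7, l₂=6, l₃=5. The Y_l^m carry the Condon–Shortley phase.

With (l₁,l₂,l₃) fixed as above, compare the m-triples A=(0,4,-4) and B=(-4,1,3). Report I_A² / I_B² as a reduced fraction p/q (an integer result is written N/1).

l's match ⇒ only the (l;m) 3-j factors differ between A and B.
A: triangle coeff Δ(7,6,5) = 1/174594420; Σ_t [6,7]: t=6:+1/4147200 t=7:−1/21772800 = 17/87091200; (3j)²=119/8151 [(7 6 5; 0 4 -4)], sign=-1
B: triangle coeff Δ(7,6,5) = 1/174594420; Σ_t [5,7]: t=5:−1/2073600 t=6:+1/1036800 t=7:−1/5806080 = 1/3225600; (3j)²=27/4199 [(7 6 5; -4 1 3)], sign=+1
I_A²/I_B² = (119/8151)/(27/4199) = 2023/891

2023/891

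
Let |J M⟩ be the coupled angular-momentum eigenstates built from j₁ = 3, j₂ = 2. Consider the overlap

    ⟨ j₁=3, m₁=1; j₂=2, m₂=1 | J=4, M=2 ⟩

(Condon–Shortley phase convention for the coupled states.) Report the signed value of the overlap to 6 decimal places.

j₁+j₂−J=1  J+j₁−j₂=5  J−j₁+j₂=3  j₁+j₂+J+1=10
(j₁±m₁, j₂±m₂, J±M) = (4,2,3,1,6,2)
P² = 5184/7
sum k=0..1:
  [0] +1/72 = 1/72
  [1] −1/48 = -1/48
S = -1/144
C² = P²·S² = 1/28 ; C = -0.188982

−√(1/28) = -0.188982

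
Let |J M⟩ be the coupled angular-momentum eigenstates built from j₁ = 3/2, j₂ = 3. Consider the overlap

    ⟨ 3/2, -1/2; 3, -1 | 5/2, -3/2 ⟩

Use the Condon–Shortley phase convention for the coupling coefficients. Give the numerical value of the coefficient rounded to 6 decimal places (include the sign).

−√(7/20) = -0.591608

triangle: 2!·1!·4!/8! = 48/40320
(j±m)!: 1!·2!·2!·4!·1!·4! = 2304
prefactor² = (2J+1)·Δ·N² = 576/35
  k=1: −1/(1!·1!·1!·1!·0!·3!) = -1/6
  k=2: +1/(2!·0!·0!·0!·1!·4!) = 1/48
Σ = -7/48  ⇒  CG² = 576/35·(-7/48)² = 7/20
CG = −√(7/20) = -0.591608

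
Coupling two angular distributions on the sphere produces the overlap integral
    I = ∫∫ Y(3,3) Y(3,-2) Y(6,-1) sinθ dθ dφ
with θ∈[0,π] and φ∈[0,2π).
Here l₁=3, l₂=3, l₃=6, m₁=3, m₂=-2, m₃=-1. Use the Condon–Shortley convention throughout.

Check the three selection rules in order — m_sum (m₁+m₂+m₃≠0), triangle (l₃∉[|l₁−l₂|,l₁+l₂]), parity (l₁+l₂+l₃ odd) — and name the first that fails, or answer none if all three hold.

m₁+m₂+m₃ = 3 − 2 − 1 = 0  ✓
triangle: |3−3|=0 ≤ l₃=6 ≤ 3+3=6  ✓
parity: l₁+l₂+l₃ = 12 is even  ✓

none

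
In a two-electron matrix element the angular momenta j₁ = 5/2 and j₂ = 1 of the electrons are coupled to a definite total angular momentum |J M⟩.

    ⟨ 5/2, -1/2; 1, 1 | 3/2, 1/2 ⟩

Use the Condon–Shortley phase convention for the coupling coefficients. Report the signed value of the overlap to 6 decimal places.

+0.447214

triangle: 2!·3!·0!/6! = 12/720
(j±m)!: 2!·3!·2!·0!·2!·1! = 48
prefactor² = (2J+1)·Δ·N² = 16/5
  k=2: +1/(2!·0!·1!·0!·2!·0!) = 1/4
Σ = 1/4  ⇒  CG² = 16/5·(1/4)² = 1/5
CG = +√(1/5) = +0.447214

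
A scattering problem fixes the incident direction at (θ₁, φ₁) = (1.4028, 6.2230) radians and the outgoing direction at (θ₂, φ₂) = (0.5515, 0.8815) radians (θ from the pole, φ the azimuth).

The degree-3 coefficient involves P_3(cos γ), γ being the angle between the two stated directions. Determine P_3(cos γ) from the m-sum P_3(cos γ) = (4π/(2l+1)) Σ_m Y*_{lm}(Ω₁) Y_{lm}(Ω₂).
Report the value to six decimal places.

-0.447211

Addition theorem: P_3(cos γ) = (4π/7) Σ_m Y*_{lm}(Ω₁) Y_{lm}(Ω₂), m = −3…3:
  m=-3: Y*=(0.393349, -0.071804)  Y=(-0.052754, -0.028621)  product (-0.022806, -0.007470)
  m=-2: Y*=(0.164904, -0.019946)  Y=(-0.045650, -0.234577)  product (-0.012207, -0.037772)
  m=-1: Y*=(-0.273592, 0.016486)  Y=(0.282950, -0.343322)  product (-0.071753, 0.098595)
  m=+0: Y*=(-0.178471, -0.000000)  Y=(0.199387, 0.000000)  product (-0.035585, -0.000000)
  m=+1: Y*=(0.273592, 0.016486)  Y=(-0.282950, -0.343322)  product (-0.071753, -0.098595)
  m=+2: Y*=(0.164904, 0.019946)  Y=(-0.045650, 0.234577)  product (-0.012207, 0.037772)
  m=+3: Y*=(-0.393349, -0.071804)  Y=(0.052754, -0.028621)  product (-0.022806, 0.007470)
Accumulated sum (-0.249116, 0.000000); after 4π/(2l+1) scaling, (-0.447211, 0.000000) ⇒ P_3 = -0.447211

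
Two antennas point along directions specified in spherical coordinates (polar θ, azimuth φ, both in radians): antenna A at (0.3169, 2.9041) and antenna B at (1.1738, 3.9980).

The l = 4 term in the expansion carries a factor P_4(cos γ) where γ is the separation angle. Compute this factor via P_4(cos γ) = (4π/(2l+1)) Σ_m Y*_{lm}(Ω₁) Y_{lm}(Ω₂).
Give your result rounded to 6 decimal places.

-0.287990

Term-by-term m-sum for l=4 (normalisation 4π/9 = 1.396263):
  m=-4: (+0.002428-0.003394i) × (-0.307281+0.089705i) = -0.000441+0.001261i  (running Σ = -0.000441+0.001261i)
  m=-3: (-0.027236+0.023528i) × (+0.319095+0.205599i) = -0.013528+0.001908i  (running Σ = -0.013970+0.003169i)
  m=-2: (+0.153696-0.079039i) × (-0.001872-0.013093i) = -0.001323-0.001864i  (running Σ = -0.015292+0.001304i)
  m=-1: (-0.452057+0.109425i) × (+0.215903-0.248968i) = -0.070357+0.136173i  (running Σ = -0.085649+0.137477i)
  m=0: (+0.470292-0.000000i) × (-0.074336+0.000000i) = -0.034960+0.000000i  (running Σ = -0.120609+0.137477i)
  m=1: (+0.452057+0.109425i) × (-0.215903-0.248968i) = -0.070357-0.136173i  (running Σ = -0.190965+0.001304i)
  m=2: (+0.153696+0.079039i) × (-0.001872+0.013093i) = -0.001323+0.001864i  (running Σ = -0.192288+0.003169i)
  m=3: (+0.027236+0.023528i) × (-0.319095+0.205599i) = -0.013528-0.001908i  (running Σ = -0.205816+0.001261i)
  m=4: (+0.002428+0.003394i) × (-0.307281-0.089705i) = -0.000441-0.001261i  (running Σ = -0.206258+0.000000i)
Σ over m = -0.206258+0.000000i; ×(4π/9) → -0.287990+0.000000i. Real part: -0.287990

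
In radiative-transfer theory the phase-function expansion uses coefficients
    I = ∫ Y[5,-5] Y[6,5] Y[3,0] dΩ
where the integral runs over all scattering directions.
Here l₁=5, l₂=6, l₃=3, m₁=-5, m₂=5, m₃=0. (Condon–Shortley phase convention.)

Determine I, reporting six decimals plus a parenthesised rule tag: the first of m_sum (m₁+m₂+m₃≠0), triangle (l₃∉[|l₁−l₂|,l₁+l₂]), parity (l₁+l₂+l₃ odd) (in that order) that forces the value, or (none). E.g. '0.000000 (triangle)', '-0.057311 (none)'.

m-sum 0 ✓  L=14 even ✓  1≤3≤11 ✓
Π(2lᵢ+1) = 11×13×7 = 1001
triangle coeff Δ(5,6,3) = 1/675675
Σ_t [3,5]: t=3:−1/8640 t=4:+1/2304 t=5:−1/8640 = 7/34560
(3j)²=7/429 [(5 6 3; 0 0 0)], sign=-1
Σ_t [8,8]: t=8:+1/483840 = 1/483840
(3j)²=3/91 [(5 6 3; -5 5 0)], sign=-1
⇒ 4πI² = 7/13
I = (+1)√(7/13/(4π)) = 0.20700098
No selection rule forces the value: the integral is nonzero (none).

0.207001 (none)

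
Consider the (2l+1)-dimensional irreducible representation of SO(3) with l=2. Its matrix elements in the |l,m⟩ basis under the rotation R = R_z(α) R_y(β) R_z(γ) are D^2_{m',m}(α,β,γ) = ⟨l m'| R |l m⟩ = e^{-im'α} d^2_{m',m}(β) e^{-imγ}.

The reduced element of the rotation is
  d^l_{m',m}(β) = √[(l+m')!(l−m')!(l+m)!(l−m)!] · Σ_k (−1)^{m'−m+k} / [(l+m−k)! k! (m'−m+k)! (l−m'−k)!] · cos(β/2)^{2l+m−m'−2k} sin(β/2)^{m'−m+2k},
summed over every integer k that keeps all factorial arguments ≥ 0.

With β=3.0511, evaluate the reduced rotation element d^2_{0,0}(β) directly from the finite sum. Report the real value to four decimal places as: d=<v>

d^2_{0,0}(β=3.0511) via the finite sum:
Half-angle: c=0.045231, s=0.998977. N=√(2·2·2·2)=4.000000
k: max(0,(0)−(0))=0 … min(2+(0),2−(0))=2
  k=0: (−1)^0·4.0000/(4)·0.0452^4·0.9990^0 = +0.000004
  k=1: (−1)^1·4.0000/(1)·0.0452^2·0.9990^2 = -0.008167
  k=2: (−1)^2·4.0000/(4)·0.0452^0·0.9990^4 = +0.995913
d^2_{0,0}(3.0511) = +0.000004 -0.008167 +0.995913 = +0.987750

d=0.9878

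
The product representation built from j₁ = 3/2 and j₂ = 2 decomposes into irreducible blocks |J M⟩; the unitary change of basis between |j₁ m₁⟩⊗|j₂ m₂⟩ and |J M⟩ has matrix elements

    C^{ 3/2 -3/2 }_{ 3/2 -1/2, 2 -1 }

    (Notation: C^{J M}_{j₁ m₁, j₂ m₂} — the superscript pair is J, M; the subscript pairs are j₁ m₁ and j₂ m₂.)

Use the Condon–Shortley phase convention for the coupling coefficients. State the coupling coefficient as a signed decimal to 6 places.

triangle: 2!·1!·2!/6! = 4/720
(j±m)!: 1!·2!·1!·3!·0!·3! = 72
prefactor² = (2J+1)·Δ·N² = 8/5
  k=1: −1/(1!·1!·1!·0!·0!·2!) = -1/2
Σ = -1/2  ⇒  CG² = 8/5·(-1/2)² = 2/5
CG = −√(2/5) = -0.632456

-0.632456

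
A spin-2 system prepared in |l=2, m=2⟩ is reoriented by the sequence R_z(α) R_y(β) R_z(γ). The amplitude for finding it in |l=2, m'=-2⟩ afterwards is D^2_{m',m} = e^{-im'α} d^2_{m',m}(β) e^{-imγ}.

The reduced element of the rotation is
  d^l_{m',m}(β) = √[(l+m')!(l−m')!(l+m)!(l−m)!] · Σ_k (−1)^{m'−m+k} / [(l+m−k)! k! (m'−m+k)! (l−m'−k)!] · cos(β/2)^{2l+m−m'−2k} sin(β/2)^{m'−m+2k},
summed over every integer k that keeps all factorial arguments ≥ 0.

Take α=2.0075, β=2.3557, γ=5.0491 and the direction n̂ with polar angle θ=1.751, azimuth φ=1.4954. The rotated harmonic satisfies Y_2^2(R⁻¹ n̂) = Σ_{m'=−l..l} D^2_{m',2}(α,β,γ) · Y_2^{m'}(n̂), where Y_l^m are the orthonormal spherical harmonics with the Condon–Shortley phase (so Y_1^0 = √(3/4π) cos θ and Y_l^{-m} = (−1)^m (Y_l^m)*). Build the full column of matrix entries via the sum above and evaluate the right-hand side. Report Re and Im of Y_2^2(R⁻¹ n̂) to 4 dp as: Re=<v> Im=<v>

Need the full column D^2_{m',2} for m'=−2..2 at α=2.0075, β=2.3557, γ=5.0491.
cos(β/2)=0.382912, sin(β/2)=0.923785
d^2_{-2,2}: single k=4 term ⇒ +0.728255;  D = +0.713740+0.144671i
d^2_{-1,2}: single k=3 term ⇒ +0.603728;  D = -0.141583-0.586892i
d^2_{0,2}: single k=2 term ⇒ +0.306489;  D = -0.239580+0.191146i
d^2_{1,2}: single k=1 term ⇒ +0.103728;  D = +0.092915+0.046112i
d^2_{2,2}: single k=0 term ⇒ +0.021498;  D = +0.000515-0.021492i
Y_2^{m'}(θ=1.751,φ=1.4954) and Σ D·Y over m':
  (+0.7137+0.1447i)·(-0.3696-0.0562i)  (-0.1416-0.5869i)·(-0.0103+0.1358i)  (-0.2396+0.1911i)·(-0.2850+0.0000i)  (+0.0929+0.0461i)·(+0.0103+0.1358i)  (+0.0005-0.0215i)·(-0.3696+0.0562i)
Y_2^2(R⁻¹ n̂) = -0.110531-0.140179i

Re=-0.1105 Im=-0.1402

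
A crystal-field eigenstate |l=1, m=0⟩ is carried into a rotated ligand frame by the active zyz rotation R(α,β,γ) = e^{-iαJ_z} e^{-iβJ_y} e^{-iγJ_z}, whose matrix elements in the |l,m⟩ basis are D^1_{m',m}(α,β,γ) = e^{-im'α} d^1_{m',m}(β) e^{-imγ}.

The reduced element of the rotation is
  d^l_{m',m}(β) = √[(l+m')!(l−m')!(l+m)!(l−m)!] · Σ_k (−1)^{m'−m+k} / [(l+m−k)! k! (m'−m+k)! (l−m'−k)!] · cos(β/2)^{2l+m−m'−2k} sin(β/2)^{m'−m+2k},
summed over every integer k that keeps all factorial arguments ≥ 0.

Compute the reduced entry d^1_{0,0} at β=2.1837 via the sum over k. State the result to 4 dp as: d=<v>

d=-0.5752

d^1_{0,0}(β=2.1837) via the finite sum:
c=cos(2.183700/2)=0.460844, s=sin(2.183700/2)=0.887481; N=√[1·1·1·1]=1.000000
Admissible k: 0..1 (factorial args all ≥0)
  k=0: (−1)^0·1.0000/(1)·0.4608^2·0.8875^0 = +0.212377
  k=1: (−1)^1·1.0000/(1)·0.4608^0·0.8875^2 = -0.787623
d^1_{0,0}(2.1837) = +0.212377 -0.787623 = -0.575245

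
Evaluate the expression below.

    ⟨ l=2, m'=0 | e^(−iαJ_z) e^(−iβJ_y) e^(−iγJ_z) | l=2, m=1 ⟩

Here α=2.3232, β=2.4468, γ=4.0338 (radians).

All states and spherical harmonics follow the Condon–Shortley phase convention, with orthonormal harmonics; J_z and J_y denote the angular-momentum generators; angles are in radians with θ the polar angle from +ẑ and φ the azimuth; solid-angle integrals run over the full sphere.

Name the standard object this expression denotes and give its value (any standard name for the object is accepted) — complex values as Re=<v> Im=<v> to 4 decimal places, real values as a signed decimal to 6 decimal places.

Wigner D-matrix element, Re=0.3781 Im=-0.4689

This is a Wigner D-matrix element — the rotation-matrix element ⟨l m'| R(α,β,γ) |l m⟩ in the angular-momentum basis.
D^2_{0,1}(2.3232,2.4468,4.0338) = e^{-i·0·2.3232}·d^2_{0,1}(2.4468)·e^{-i·1·4.0338}. Compute d first:
c=cos(2.446800/2)=0.340451, s=sin(2.446800/2)=0.940262; N=√[2·2·6·1]=4.898979
k∈{1,2} keeps every argument non-negative
  k=1: (−1)^0·4.8990/(2)·0.3405^3·0.9403^1 = +0.090884
  k=2: (−1)^1·4.8990/(2)·0.3405^1·0.9403^3 = -0.693230
d^2_{0,1}(2.4468) = +0.090884 -0.693230 = -0.602346
Attach z-rotation phases: D = e^{-i(0)(2.3232)}·(-0.602346)·e^{-i(1)(4.0338)} = +0.378089-0.468901i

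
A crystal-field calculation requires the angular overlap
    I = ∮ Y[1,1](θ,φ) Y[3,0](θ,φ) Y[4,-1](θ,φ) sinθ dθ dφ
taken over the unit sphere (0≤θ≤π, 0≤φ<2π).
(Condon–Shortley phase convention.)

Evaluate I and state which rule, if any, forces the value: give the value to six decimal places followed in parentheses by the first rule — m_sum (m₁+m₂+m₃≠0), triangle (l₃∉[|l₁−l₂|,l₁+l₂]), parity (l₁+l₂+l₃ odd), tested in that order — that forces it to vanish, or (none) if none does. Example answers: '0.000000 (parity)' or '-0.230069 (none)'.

Rules hold: Σm=0, L=8 even, 2≤4≤4.
N = 3·7·9 = 189
Δ = 0!·2!·6!/9! = 1/252
Racah Σ t=0..0: t=0:+1/36 = 1/36
⇒ 3j(1 3 4; 0 0 0)² = 4/63, sgn +1
Racah Σ t=0..0: t=0:+1/72 = 1/72
⇒ 3j(1 3 4; 1 0 -1)² = 5/126, sgn -1
4πI² = N·(3j₀)²·(3jₘ)² = 10/21
I = -1·√(0.47619/4π) = -0.19466390
No selection rule forces the value: the integral is nonzero (none).

-0.194664 (none)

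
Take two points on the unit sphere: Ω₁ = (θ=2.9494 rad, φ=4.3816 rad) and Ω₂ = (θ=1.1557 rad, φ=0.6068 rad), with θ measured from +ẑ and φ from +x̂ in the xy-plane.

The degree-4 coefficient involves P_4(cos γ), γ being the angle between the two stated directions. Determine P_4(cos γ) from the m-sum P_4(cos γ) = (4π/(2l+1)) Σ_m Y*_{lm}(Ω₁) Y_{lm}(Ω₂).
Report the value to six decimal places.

Term-by-term m-sum for l=4 (normalisation 4π/9 = 1.396263):
  m=-4: (0.000144, -0.000571) × (-0.234426, -0.203293) = (-0.000150, 0.000105)  (running Σ = (-0.000150, 0.000105))
  m=-3: (-0.007170, -0.004681) × (-0.095543, -0.374798) = (-0.001069, 0.003134)  (running Σ = (-0.001219, 0.003239))
  m=-2: (-0.055322, 0.043076) × (0.013559, -0.036330) = (0.000815, 0.002594)  (running Σ = (-0.000405, 0.005833))
  m=-1: (0.107879, 0.314144) × (-0.266980, 0.185328) = (-0.087021, -0.063877)  (running Σ = (-0.087426, -0.058044))
  m=0: (0.696828, -0.000000) × (-0.100841, 0.000000) = (-0.070269, 0.000000)  (running Σ = (-0.157695, -0.058044))
  m=1: (-0.107879, 0.314144) × (0.266980, 0.185328) = (-0.087021, 0.063877)  (running Σ = (-0.244716, 0.005833))
  m=2: (-0.055322, -0.043076) × (0.013559, 0.036330) = (0.000815, -0.002594)  (running Σ = (-0.243901, 0.003239))
  m=3: (0.007170, -0.004681) × (0.095543, -0.374798) = (-0.001069, -0.003134)  (running Σ = (-0.244971, 0.000105))
  m=4: (0.000144, 0.000571) × (-0.234426, 0.203293) = (-0.000150, -0.000105)  (running Σ = (-0.245121, -0.000000))
Accumulated sum (-0.245121, -0.000000); after 4π/(2l+1) scaling, (-0.342253, -0.000000) ⇒ P_4 = -0.342253

-0.342253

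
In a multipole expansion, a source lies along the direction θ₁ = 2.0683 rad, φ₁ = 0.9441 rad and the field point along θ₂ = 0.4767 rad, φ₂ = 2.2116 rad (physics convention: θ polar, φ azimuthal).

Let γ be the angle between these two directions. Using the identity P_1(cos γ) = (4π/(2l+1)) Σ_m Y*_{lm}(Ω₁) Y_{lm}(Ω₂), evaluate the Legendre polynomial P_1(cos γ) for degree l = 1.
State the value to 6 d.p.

-0.303598

Expand P_1 via completeness: Σ_{m} conj(Y_{1,m}) at Ω₁ times Y_{1,m} at Ω₂ —
  [-1]  conj(Y_{1,-1})(Ω₁) = 0.17806 + 0.24592j ; Y_{1,-1}(Ω₂) = -0.09478 - 0.12708j ; Δ = 0.01438 - 0.04593j
  [+0]  conj(Y_{1,0})(Ω₁) = -0.23318 + 0.00000j ; Y_{1,0}(Ω₂) = 0.43413 + 0.00000j ; Δ = -0.10123 + 0.00000j
  [+1]  conj(Y_{1,1})(Ω₁) = -0.17806 + 0.24592j ; Y_{1,1}(Ω₂) = 0.09478 - 0.12708j ; Δ = 0.01438 + 0.04593j
Total Σ_m = -0.07248 + 0.00000j. Multiply by 4.188790: -0.30360 + 0.00000j. P_1(cos γ) = -0.303598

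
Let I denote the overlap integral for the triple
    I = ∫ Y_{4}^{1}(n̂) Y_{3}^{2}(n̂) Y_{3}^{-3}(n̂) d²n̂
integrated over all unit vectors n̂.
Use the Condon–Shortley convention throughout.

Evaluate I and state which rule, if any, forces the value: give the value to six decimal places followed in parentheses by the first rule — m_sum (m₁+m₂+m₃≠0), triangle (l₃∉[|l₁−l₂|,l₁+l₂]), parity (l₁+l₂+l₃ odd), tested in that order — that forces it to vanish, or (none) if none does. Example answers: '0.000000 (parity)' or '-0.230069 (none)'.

Rules hold: Σm=0, L=10 even, 1≤3≤7.
N = 9·7·7 = 441
Δ = 4!·4!·2!/11! = 1/34650
Racah Σ t=1..3: t=1:−1/72 t=2:+1/16 t=3:−1/72 = 5/144
⇒ 3j(4 3 3; 0 0 0)² = 2/77, sgn -1
Racah Σ t=3..3: t=3:−1/288 = -1/288
⇒ 3j(4 3 3; 1 2 -3)² = 5/231, sgn -1
4πI² = N·(3j₀)²·(3jₘ)² = 30/121
I = +1·√(0.247934/4π) = 0.14046335
No selection rule forces the value: the integral is nonzero (none).

0.140463 (none)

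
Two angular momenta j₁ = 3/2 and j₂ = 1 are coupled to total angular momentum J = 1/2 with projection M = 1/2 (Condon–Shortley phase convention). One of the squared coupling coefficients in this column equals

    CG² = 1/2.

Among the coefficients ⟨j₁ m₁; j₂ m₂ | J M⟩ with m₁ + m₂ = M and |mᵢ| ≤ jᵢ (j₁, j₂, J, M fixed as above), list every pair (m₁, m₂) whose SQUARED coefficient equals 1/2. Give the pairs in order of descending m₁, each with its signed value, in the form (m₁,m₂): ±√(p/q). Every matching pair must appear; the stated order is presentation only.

(3/2,-1): +√(1/2)

Admissible pairs with m₁+m₂ = M = 1/2: (-1/2,1), (1/2,0), (3/2,-1)
  (m₁,m₂)=(3/2,-1): CG² = 1/2, CG = +√(1/2)   ← matches the target
  (m₁,m₂)=(1/2,0): CG² = 1/3, CG = −√(1/3)
  (m₁,m₂)=(-1/2,1): CG² = 1/6, CG = +√(1/6)
Pairs with CG² = 1/2: (3/2,-1): +√(1/2)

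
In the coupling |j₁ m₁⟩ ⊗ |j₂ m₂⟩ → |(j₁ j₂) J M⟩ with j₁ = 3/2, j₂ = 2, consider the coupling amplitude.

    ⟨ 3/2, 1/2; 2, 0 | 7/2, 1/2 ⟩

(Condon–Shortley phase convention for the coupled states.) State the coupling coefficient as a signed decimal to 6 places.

√[8·0!3!4!/8! · 2!1!2!2!4!3!] = √(1152/35)
  +(−1)^0/∏(0,0,1,2,2,2)! = 1/8  (running 1/8)
⟨..|..⟩ = √(1152/35)·(1/8) = +0.717137

+√(18/35) = +0.717137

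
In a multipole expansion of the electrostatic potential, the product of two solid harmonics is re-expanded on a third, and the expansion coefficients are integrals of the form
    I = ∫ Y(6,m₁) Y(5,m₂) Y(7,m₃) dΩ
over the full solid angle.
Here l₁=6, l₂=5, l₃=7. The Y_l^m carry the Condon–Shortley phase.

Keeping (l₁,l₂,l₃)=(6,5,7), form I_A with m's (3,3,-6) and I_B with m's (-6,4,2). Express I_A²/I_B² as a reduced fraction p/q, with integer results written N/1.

l's match ⇒ only the (l;m) 3-j factors differ between A and B.
A: triangle coeff Δ(6,5,7) = 1/174594420; Σ_t [2,3]: t=2:+1/14515200 t=3:−1/29030400 = 1/29030400; (3j)²=12/1615 [(6 5 7; 3 3 -6)], sign=-1
B: triangle coeff Δ(6,5,7) = 1/174594420; Σ_t [4,4]: t=4:+1/116121600 = 1/116121600; (3j)²=27/8398 [(6 5 7; -6 4 2)], sign=-1
I_A²/I_B² = (12/1615)/(27/8398) = 104/45

104/45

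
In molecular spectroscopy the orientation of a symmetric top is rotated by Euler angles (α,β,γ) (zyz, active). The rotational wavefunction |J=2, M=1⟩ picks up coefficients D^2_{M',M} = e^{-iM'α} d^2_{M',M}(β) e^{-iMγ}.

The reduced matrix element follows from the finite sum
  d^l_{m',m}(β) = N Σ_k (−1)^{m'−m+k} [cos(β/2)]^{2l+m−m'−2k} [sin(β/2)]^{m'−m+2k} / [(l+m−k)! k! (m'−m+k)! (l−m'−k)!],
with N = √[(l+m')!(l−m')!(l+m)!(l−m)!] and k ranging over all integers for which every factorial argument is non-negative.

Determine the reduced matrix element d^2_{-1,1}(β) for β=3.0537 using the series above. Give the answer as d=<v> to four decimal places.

d=-0.9904

d^2_{-1,1}(β=3.0537) via the finite sum:
With c≡cos(β/2)=0.043932 and s≡sin(β/2)=0.999035, N=[1·6·6·1]^{1/2}=6.000000
k: max(0,(1)−(-1))=2 … min(2+(1),2−(-1))=3
  k=2: (−1)^0·6.0000/(2)·0.0439^2·0.9990^2 = +0.005779
  k=3: (−1)^1·6.0000/(6)·0.0439^0·0.9990^4 = -0.996144
d^2_{-1,1}(3.0537) = +0.005779 -0.996144 = -0.990365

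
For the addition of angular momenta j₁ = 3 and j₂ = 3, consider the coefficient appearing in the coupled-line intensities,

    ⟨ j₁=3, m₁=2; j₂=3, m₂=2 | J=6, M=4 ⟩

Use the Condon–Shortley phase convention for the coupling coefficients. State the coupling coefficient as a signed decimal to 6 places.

triangle: 0!·6!·6!/13! = 518400/6227020800
(j±m)!: 5!·1!·5!·1!·10!·2! = 104509440000
prefactor² = (2J+1)·Δ·N² = 1244160000/11
  k=0: +1/(0!·0!·1!·5!·5!·1!) = 1/14400
Σ = 1/14400  ⇒  CG² = 1244160000/11·(1/14400)² = 6/11
CG = +√(6/11) = +0.738549

+0.738549  (= +√(6/11))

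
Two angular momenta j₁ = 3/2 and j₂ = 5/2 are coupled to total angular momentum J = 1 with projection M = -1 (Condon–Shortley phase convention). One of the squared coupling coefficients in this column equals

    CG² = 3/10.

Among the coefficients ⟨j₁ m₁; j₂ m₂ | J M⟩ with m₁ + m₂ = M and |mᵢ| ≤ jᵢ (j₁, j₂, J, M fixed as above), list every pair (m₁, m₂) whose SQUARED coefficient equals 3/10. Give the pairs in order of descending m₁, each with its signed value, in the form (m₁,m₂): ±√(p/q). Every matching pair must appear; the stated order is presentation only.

(1/2,-3/2): −√(3/10)

Admissible pairs with m₁+m₂ = M = -1: (-3/2,1/2), (-1/2,-1/2), (1/2,-3/2), (3/2,-5/2)
  (m₁,m₂)=(3/2,-5/2): CG² = 1/2, CG = +√(1/2)
  (m₁,m₂)=(1/2,-3/2): CG² = 3/10, CG = −√(3/10)   ← matches the target
  (m₁,m₂)=(-1/2,-1/2): CG² = 3/20, CG = +√(3/20)
  (m₁,m₂)=(-3/2,1/2): CG² = 1/20, CG = −√(1/20)
Pairs with CG² = 3/10: (1/2,-3/2): −√(3/10)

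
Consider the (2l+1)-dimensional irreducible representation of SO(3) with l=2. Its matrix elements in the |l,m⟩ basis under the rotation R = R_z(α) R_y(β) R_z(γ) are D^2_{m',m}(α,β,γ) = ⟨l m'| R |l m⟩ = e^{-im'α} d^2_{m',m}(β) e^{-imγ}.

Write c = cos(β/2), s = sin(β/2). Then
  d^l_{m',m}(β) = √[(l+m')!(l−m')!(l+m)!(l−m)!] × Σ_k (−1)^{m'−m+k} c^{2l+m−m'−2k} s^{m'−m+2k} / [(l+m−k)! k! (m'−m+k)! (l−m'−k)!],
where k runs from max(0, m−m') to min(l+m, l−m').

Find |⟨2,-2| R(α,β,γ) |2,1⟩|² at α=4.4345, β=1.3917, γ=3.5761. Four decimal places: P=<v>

P=0.1635

First d^2_{-2,1}(β=1.3917), then the phase factors e^{-i(-2)α} and e^{-i(1)γ}:
Half-angle: c=0.767509, s=0.641038. N=√(1·24·6·1)=12.000000
k∈{3} keeps every argument non-negative
  k=3: (−1)^0·12.0000/(6)·0.7675^1·0.6410^3 = +0.404357
d^2_{-2,1}(1.3917) = +0.404357
|D^2_{-2,1}|² = |d^2_{-2,1}(β)|² = (+0.404357)² = 0.163505 (the z-rotation phases have unit modulus)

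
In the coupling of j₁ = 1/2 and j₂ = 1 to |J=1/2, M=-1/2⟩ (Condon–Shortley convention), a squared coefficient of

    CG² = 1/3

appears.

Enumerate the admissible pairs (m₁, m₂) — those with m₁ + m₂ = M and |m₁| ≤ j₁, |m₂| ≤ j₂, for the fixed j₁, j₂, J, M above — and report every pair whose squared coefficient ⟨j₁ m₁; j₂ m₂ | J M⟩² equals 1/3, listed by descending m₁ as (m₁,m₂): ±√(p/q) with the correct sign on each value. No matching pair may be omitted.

Admissible pairs with m₁+m₂ = M = -1/2: (-1/2,0), (1/2,-1)
  (m₁,m₂)=(1/2,-1): CG² = 2/3, CG = +√(2/3)
  (m₁,m₂)=(-1/2,0): CG² = 1/3, CG = −√(1/3)   ← matches the target
Pairs with CG² = 1/3: (-1/2,0): −√(1/3)

(-1/2,0): −√(1/3)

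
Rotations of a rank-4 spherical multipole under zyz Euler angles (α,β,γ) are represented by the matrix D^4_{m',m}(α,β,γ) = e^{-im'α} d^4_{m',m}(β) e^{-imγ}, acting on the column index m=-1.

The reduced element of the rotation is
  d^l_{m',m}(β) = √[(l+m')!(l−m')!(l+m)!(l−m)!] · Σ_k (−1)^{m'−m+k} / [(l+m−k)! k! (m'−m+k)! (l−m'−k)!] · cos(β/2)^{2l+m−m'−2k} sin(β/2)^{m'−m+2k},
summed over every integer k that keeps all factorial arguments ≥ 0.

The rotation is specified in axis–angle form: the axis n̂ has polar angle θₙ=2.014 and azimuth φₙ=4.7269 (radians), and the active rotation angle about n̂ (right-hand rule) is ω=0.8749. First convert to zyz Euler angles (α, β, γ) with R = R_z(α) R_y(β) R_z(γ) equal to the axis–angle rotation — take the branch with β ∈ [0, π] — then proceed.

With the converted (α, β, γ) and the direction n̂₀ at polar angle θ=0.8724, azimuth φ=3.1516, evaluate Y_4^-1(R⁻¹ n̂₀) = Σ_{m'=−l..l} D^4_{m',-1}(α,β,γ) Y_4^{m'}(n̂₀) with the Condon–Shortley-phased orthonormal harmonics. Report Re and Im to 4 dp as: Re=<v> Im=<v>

Re=-0.0781 Im=0.2843

Axis–angle → zyz. n̂ = (sinθₙcosφₙ, sinθₙsinφₙ, cosθₙ) = (+0.013109, -0.903287, -0.428836), ω = 0.8749.
R = I cosω + sinω [n̂]ₓ + (1−cosω) n̂n̂ᵀ gives
  R = [+0.641135, +0.324873, -0.695272; -0.333373, +0.933932, +0.128974; +0.691237, +0.149095, +0.707080]
β = atan2(√(R₁₃²+R₂₃²), R₃₃) = 0.785436; α = atan2(R₂₃, R₁₃) mod 2π = 2.958176; γ = atan2(R₃₂, −R₃₁) mod 2π = 2.929154
Need the full column D^4_{m',-1} for m'=−4..4 at α=2.9582, β=0.7854, γ=2.9292.
cos(β/2)=0.923872, sin(β/2)=0.382701
d^4_{-4,-1}: single k=3 term ⇒ +0.282314;  D = -0.165110+0.228997i
d^4_{-3,-1}: k∈[2..3] ⇒ +0.722871 -0.206730 = +0.516141;  D = +0.373160-0.356585i
d^4_{-2,-1}: k∈[1..3] ⇒ +0.932780 -0.800284 +0.091548 = +0.224044;  D = -0.187494+0.122645i
d^4_{-1,-1}: k∈[0..3] ⇒ +0.530757 -1.366098 +0.468820 -0.026815 = -0.393335;  D = -0.362918+0.151669i
d^4_{0,-1}: k∈[0..3] ⇒ -0.983237 +1.012288 -0.173700 +0.004968 = -0.139681;  D = +0.136541-0.029451i
d^4_{1,-1}: k∈[0..3] ⇒ +0.910732 -0.468820 +0.040223 -0.000460 = +0.481674;  D = +0.481471-0.013977i
d^4_{2,-1}: k∈[0..2] ⇒ -0.533523 +0.137322 -0.004713 = -0.400914;  D = +0.396145+0.061653i
d^4_{3,-1}: k∈[0..1] ⇒ +0.206730 -0.021284 = +0.185447;  D = +0.174966+0.061461i
d^4_{4,-1}: single k=0 term ⇒ -0.048443;  D = +0.042010+0.024122i
Y_4^{m'}(θ=0.8724,φ=3.1516) and Σ D·Y over m':
  (-0.1651+0.2290i)·(+0.1521-0.0061i)  (+0.3732-0.3566i)·(-0.3614+0.0109i)  (-0.1875+0.1226i)·(+0.3716-0.0074i)  (-0.3629+0.1517i)·(+0.0247-0.0002i)  (+0.1365-0.0295i)·(-0.3618+0.0000i)  (+0.4815-0.0140i)·(-0.0247-0.0002i)  (+0.3961+0.0617i)·(+0.3716+0.0074i)  (+0.1750+0.0615i)·(+0.3614+0.0109i)  (+0.0420+0.0241i)·(+0.1521+0.0061i)
Y_4^-1(R⁻¹ n̂) = -0.078131+0.284332i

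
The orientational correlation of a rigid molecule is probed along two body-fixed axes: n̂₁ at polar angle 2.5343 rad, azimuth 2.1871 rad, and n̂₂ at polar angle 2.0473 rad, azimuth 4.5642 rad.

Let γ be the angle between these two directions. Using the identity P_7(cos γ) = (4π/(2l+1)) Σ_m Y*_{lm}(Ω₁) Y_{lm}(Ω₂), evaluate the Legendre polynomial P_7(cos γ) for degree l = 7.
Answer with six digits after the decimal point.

Term-by-term m-sum for l=7 (normalisation 4π/15 = 0.837758):
  m=-7: Y*=-0.00908 + 0.00382j  Y=0.18836 - 0.11124j  product -0.00129 + 0.00173j
  m=-6: Y*=-0.04506 - 0.02801j  Y=0.26621 + 0.32808j  product -0.00280 - 0.02224j
  m=-5: Y*=-0.01035 - 0.17214j  Y=-0.23807 + 0.26024j  product 0.04726 + 0.03829j
  m=-4: Y*=0.28738 - 0.23068j  Y=0.04613 + 0.03107j  product 0.02043 - 0.00171j
  m=-3: Y*=0.46502 + 0.13277j  Y=-0.15210 + 0.31929j  product -0.11312 + 0.12828j
  m=-2: Y*=0.08123 + 0.23095j  Y=-0.09825 - 0.03000j  product -0.00105 - 0.02513j
  m=-1: Y*=0.15813 - 0.22324j  Y=-0.04598 + 0.30804j  product 0.06149 + 0.05898j
  m=+0: Y*=0.34563 + 0.00000j  Y=-0.14384 + 0.00000j  product -0.04971 + 0.00000j
  m=+1: Y*=-0.15813 - 0.22324j  Y=0.04598 + 0.30804j  product 0.06149 - 0.05898j
  m=+2: Y*=0.08123 - 0.23095j  Y=-0.09825 + 0.03000j  product -0.00105 + 0.02513j
  m=+3: Y*=-0.46502 + 0.13277j  Y=0.15210 + 0.31929j  product -0.11312 - 0.12828j
  m=+4: Y*=0.28738 + 0.23068j  Y=0.04613 - 0.03107j  product 0.02043 + 0.00171j
  m=+5: Y*=0.01035 - 0.17214j  Y=0.23807 + 0.26024j  product 0.04726 - 0.03829j
  m=+6: Y*=-0.04506 + 0.02801j  Y=0.26621 - 0.32808j  product -0.00280 + 0.02224j
  m=+7: Y*=0.00908 + 0.00382j  Y=-0.18836 - 0.11124j  product -0.00129 - 0.00173j
Total Σ_m = -0.02788 - 0.00000j. Multiply by 0.837758: -0.02335 - 0.00000j. P_7(cos γ) = -0.023353

-0.023353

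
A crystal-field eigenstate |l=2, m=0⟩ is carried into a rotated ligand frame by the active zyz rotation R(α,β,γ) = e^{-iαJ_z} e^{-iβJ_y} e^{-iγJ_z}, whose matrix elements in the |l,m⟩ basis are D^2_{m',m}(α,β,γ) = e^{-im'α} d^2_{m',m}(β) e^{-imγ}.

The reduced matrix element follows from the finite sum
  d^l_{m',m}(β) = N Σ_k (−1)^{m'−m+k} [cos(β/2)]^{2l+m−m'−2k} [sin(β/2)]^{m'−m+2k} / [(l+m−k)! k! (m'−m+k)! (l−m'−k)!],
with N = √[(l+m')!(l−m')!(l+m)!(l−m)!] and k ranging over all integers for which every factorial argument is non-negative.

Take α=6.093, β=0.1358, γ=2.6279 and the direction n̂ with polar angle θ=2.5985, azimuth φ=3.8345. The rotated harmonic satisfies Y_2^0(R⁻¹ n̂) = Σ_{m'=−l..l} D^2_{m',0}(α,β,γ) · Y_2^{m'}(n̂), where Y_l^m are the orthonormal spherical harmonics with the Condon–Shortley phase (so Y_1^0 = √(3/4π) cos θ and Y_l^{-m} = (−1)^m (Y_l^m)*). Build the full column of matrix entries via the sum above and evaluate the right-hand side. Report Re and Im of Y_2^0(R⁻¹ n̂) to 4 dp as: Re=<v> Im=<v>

Re=0.4385 Im=0.0000

Need the full column D^2_{m',0} for m'=−2..2 at α=6.0930, β=0.1358, γ=2.6279.
cos(β/2)=0.997696, sin(β/2)=0.067848
d^2_{-2,0}: single k=2 term ⇒ +0.011224;  D = +0.010422-0.004167i
d^2_{-1,0}: k∈[1..2] ⇒ +0.165046 -0.000763 = +0.164283;  D = +0.161321-0.031056i
d^2_{0,0}: k∈[0..2] ⇒ +0.990815 -0.018329 +0.000021 = +0.972507;  D = +0.972507+0.000000i
d^2_{1,0}: k∈[0..1] ⇒ -0.165046 +0.000763 = -0.164283;  D = -0.161321-0.031056i
d^2_{2,0}: single k=0 term ⇒ +0.011224;  D = +0.010422+0.004167i
Y_2^{m'}(θ=2.5985,φ=3.8345) and Σ D·Y over m':
  (+0.0104-0.0042i)·(+0.0190-0.1014i)  (+0.1613-0.0311i)·(+0.2630-0.2183i)  (+0.9725+0.0000i)·(+0.3781+0.0000i)  (-0.1613-0.0311i)·(-0.2630-0.2183i)  (+0.0104+0.0042i)·(+0.0190+0.1014i)
Y_2^0(R⁻¹ n̂) = +0.438532-0.000000i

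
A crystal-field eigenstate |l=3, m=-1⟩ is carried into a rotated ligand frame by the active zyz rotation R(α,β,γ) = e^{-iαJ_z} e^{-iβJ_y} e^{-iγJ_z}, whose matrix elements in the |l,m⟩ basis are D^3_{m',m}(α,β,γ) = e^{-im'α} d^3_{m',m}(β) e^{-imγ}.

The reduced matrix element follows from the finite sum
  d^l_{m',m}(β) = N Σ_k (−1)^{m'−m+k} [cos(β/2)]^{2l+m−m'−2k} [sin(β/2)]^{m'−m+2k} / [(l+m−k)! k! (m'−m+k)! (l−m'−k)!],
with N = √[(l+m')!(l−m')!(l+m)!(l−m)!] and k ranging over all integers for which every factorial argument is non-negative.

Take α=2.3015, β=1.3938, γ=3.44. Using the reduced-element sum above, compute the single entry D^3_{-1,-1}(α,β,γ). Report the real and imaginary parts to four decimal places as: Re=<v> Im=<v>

Split into d^3_{-1,-1}(β=1.3938) × two z-phases.
c=cos(1.393800/2)=0.766836, s=sin(1.393800/2)=0.641844; N=√[2·24·2·24]=48.000000
The bounds max(0,m−m')=0 and min(l+m,l−m')=2 give 3 terms
  k=0: (−1)^0·48.0000/(48)·0.7668^6·0.6418^0 = +0.203336
  k=1: (−1)^1·48.0000/(6)·0.7668^4·0.6418^2 = -1.139613
  k=2: (−1)^2·48.0000/(8)·0.7668^2·0.6418^4 = +0.598787
d^3_{-1,-1}(1.3938) = +0.203336 -1.139613 +0.598787 = -0.337490
Attach z-rotation phases: D = e^{-i(-1)(2.3015)}·(-0.337490)·e^{-i(-1)(3.4400)} = -0.289175+0.174003i

Re=-0.2892 Im=0.1740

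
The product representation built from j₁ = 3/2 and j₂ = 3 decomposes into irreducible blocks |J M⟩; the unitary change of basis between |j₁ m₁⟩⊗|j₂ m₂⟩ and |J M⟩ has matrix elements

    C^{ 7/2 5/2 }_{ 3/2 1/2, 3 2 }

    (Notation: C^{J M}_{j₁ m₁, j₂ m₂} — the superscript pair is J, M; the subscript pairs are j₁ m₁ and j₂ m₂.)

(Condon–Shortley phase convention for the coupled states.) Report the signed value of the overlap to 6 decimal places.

j₁+j₂−J=1  J+j₁−j₂=2  J−j₁+j₂=5  j₁+j₂+J+1=9
(j₁±m₁, j₂±m₂, J±M) = (2,1,5,1,6,1)
P² = 6400/7
sum k=0..1:
  [0] +1/120 = 1/120
  [1] −1/48 = -1/48
S = -1/80
C² = P²·S² = 1/7 ; C = -0.377964

-0.377964  (= −√(1/7))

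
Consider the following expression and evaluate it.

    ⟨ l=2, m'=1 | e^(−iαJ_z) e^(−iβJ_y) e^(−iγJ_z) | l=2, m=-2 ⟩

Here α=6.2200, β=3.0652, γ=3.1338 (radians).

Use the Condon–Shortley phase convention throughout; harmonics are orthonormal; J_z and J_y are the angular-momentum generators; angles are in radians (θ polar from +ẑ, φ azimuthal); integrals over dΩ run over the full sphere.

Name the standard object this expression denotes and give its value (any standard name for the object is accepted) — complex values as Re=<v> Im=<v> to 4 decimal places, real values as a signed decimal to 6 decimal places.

Wigner D-matrix element, Re=-0.0761 Im=-0.0036

This is a Wigner D-matrix element — the rotation-matrix element ⟨l m'| R(α,β,γ) |l m⟩ in the angular-momentum basis.
First d^2_{1,-2}(β=3.0652), then the phase factors e^{-i(1)α} and e^{-i(-2)γ}:
With c≡cos(β/2)=0.038187 and s≡sin(β/2)=0.999271, N=[6·1·1·24]^{1/2}=12.000000
k: max(0,(-2)−(1))=0 … min(2+(-2),2−(1))=0
  k=0: (−1)^3·12.0000/(6)·0.0382^1·0.9993^3 = -0.076207
d^2_{1,-2}(3.0652) = -0.076207
Phases: e^{-i·(1)·6.2200}=+0.998004+0.063143i, e^{-i·(-2)·3.1338}=+0.999879-0.015585i ⇒ D=-0.076121-0.003626i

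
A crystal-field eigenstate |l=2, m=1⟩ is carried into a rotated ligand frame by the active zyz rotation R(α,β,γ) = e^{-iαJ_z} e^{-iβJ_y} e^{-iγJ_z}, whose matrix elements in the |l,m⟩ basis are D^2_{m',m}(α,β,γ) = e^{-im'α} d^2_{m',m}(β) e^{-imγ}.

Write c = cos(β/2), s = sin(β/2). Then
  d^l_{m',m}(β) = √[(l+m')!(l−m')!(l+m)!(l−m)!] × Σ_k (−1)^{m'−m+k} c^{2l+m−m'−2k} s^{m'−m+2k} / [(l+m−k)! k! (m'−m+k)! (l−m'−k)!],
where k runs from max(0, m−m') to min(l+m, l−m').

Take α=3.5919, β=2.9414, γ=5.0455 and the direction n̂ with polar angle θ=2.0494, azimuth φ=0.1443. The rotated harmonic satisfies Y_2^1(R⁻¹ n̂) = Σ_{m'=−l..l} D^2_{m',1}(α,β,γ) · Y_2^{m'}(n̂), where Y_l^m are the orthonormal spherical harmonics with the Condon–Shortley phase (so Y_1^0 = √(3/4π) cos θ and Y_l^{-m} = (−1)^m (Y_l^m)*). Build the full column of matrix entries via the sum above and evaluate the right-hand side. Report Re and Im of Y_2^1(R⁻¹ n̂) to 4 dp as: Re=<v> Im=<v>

Re=-0.0106 Im=-0.2094

Need the full column D^2_{m',1} for m'=−2..2 at α=3.5919, β=2.9414, γ=5.0455.
cos(β/2)=0.099929, sin(β/2)=0.994995
d^2_{-2,1}: single k=3 term ⇒ +0.196872;  D = -0.105825+0.166012i
d^2_{-1,1}: k∈[2..3] ⇒ +0.029658 -0.980128 = -0.950470;  D = -0.111137+0.943950i
d^2_{0,1}: k∈[1..2] ⇒ +0.002432 -0.241118 = -0.238686;  D = -0.078047-0.225566i
d^2_{1,1}: k∈[0..1] ⇒ +0.000100 -0.029658 = -0.029559;  D = +0.020860+0.020942i
d^2_{2,1}: single k=0 term ⇒ -0.001986;  D = -0.001874-0.000657i
Y_2^{m'}(θ=2.0494,φ=0.1443) and Σ D·Y over m':
  (-0.1058+0.1660i)·(+0.2918-0.0866i)  (-0.1111+0.9439i)·(-0.3125+0.0454i)  (-0.0780-0.2256i)·(-0.1147+0.0000i)  (+0.0209+0.0209i)·(+0.3125+0.0454i)  (-0.0019-0.0007i)·(+0.2918+0.0866i)
Y_2^1(R⁻¹ n̂) = -0.010599-0.209445i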